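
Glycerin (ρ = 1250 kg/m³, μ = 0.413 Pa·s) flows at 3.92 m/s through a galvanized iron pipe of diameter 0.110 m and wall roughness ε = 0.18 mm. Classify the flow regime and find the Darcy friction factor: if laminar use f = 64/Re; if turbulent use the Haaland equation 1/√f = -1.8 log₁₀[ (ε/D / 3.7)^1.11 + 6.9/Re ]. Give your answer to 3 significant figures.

Re = ρVD/μ = 1250·3.92·0.11/0.413 = 1305.
Re < 2300 → laminar, so f = 64/Re = 0.04904 (roughness is irrelevant in laminar flow).

f ≈ 0.0490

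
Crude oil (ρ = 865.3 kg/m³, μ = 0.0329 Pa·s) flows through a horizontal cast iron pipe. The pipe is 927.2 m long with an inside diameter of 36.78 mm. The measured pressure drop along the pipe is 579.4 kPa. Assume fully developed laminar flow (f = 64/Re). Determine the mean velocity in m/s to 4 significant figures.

For laminar flow, f = 64/Re with Re = ρVD/μ, so Darcy-Weisbach reduces to ΔP = 32μLV/D². Solving for V: V = ΔP·D²/(32μL) = 5.794e+05·(0.03678)²/(32·0.0329·927.2) = 0.8029 m/s.
Check: Re = ρVD/μ = 865.3·0.8029·0.03678/0.0329 = 776.7 < 2300, so the laminar assumption holds.

V ≈ 0.8029 m/s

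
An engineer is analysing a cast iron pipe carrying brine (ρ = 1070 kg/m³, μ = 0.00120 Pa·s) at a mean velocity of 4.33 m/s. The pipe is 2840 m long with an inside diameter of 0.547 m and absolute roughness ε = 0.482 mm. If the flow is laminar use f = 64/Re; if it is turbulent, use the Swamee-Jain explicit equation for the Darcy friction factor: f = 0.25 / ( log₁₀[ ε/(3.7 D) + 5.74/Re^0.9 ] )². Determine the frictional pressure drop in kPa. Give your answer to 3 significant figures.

ΔP ≈ 1000 kPa

Reynolds number Re = ρVD/μ = 1070 · 4.33 · 0.547 / 0.0012 = 2.112e+06.
Re > 4000 → turbulent. Relative roughness ε/D = 0.000482/0.547 = 0.000881. Swamee-Jain: f = 0.25/(log₁₀[0.000881/3.7 + 5.74/2.112e+06^0.9])² = 0.25/(log₁₀[0.000238 + 1.17e-05])² = 0.25/(-3.602)² = 0.01926.
Darcy-Weisbach: ΔP = f(L/D)(ρV²/2) = 0.01926·(2840/0.547)·(1070·4.33²/2) = 0.01926·5192·1.003e+04 = 1.003e+06 Pa.
ΔP = 1.003e+06 Pa = 1000 kPa.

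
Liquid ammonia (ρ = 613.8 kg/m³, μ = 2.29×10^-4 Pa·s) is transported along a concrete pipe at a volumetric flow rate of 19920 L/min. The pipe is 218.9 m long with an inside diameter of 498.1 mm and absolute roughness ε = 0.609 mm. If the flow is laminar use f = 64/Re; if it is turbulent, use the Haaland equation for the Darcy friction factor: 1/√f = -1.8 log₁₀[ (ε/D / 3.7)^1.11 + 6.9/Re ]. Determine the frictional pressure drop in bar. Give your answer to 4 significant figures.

Q = 19920 L/min = 19920/60000 = 0.332 m³/s.
Cross-sectional area A = πD²/4 = π(0.4981)²/4 = 0.1949 m²; mean velocity V = Q/A = 0.332/0.1949 = 1.704 m/s.
Reynolds number Re = ρVD/μ = 613.8 · 1.704 · 0.4981 / 0.000229 = 2.275e+06.
Re > 4000 → turbulent. Relative roughness ε/D = 0.000609/0.4981 = 0.00122. Haaland: 1/√f = -1.8 log₁₀[(0.00122/3.7)^1.11 + 6.9/2.275e+06] = -1.8 log₁₀[0.000137 + 3.03e-06] = 6.938, so f = 0.02078.
Darcy-Weisbach: ΔP = f(L/D)(ρV²/2) = 0.02078·(218.9/0.4981)·(613.8·1.704²/2) = 0.02078·439.5·890.9 = 8134 Pa.
ΔP = 8134 Pa = 0.08134 bar.

ΔP ≈ 0.08134 bar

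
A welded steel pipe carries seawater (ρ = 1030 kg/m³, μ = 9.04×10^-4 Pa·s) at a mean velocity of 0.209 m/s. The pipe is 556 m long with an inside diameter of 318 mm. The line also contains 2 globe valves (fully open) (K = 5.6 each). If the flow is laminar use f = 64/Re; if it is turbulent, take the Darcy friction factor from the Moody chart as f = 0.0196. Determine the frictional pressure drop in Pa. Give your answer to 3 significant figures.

ΔP ≈ 1020 Pa

Reynolds number Re = ρVD/μ = 1030 · 0.209 · 0.318 / 0.000904 = 7.573e+04.
Re > 4000 → turbulent; use the Moody-chart value f = 0.0196.
Total minor-loss coefficient ΣK = 2·5.6 = 11.2.
ΔP = [f·L/D + ΣK]·(ρV²/2) = [0.0196·556/0.318 + 11.2]·(1030·0.209²/2) = [34.27 + 11.2]·22.5 = 1023 Pa.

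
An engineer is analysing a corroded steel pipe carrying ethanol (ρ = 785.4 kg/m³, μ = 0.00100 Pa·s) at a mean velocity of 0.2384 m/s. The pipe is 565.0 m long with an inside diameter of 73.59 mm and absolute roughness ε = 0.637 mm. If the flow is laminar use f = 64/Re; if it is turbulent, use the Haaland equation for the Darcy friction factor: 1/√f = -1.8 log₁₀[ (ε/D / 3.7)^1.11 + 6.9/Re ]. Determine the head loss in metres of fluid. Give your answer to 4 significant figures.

Reynolds number Re = ρVD/μ = 785.4 · 0.2384 · 0.07359 / 0.001 = 1.378e+04.
Re > 4000 → turbulent. Relative roughness ε/D = 0.000637/0.07359 = 0.00866. Haaland: 1/√f = -1.8 log₁₀[(0.00866/3.7)^1.11 + 6.9/1.378e+04] = -1.8 log₁₀[0.0012 + 0.000501] = 4.984, so f = 0.04025.
Darcy-Weisbach: ΔP = f(L/D)(ρV²/2) = 0.04025·(565/0.07359)·(785.4·0.2384²/2) = 0.04025·7678·22.32 = 6898 Pa.
Head loss h_f = ΔP/(ρg) = 6898/(785.4·9.81) = 0.8953 m.

h_f ≈ 0.8953 m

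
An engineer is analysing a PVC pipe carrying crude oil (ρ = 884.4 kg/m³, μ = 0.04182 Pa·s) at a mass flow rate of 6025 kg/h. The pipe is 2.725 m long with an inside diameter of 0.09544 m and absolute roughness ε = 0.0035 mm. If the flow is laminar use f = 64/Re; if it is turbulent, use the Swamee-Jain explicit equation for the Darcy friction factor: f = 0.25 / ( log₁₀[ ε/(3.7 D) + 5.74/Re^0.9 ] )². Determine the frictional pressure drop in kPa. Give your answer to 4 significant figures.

ΔP ≈ 0.1059 kPa

ṁ = 6025 kg/h = 6025/3600 = 1.674 kg/s.
A = πD²/4 = π(0.09544)²/4 = 0.007154 m²; mean velocity V = ṁ/(ρA) = 1.674/(884.4 · 0.007154) = 0.2645 m/s.
Reynolds number Re = ρVD/μ = 884.4 · 0.2645 · 0.09544 / 0.0418 = 533.9.
Re < 2300 → laminar flow, so f = 64/Re = 64/533.9 = 0.1199 (the turbulent correlation is not needed).
Darcy-Weisbach: ΔP = f(L/D)(ρV²/2) = 0.1199·(2.725/0.09544)·(884.4·0.2645²/2) = 0.1199·28.55·30.94 = 105.9 Pa.
ΔP = 105.9 Pa = 0.1059 kPa.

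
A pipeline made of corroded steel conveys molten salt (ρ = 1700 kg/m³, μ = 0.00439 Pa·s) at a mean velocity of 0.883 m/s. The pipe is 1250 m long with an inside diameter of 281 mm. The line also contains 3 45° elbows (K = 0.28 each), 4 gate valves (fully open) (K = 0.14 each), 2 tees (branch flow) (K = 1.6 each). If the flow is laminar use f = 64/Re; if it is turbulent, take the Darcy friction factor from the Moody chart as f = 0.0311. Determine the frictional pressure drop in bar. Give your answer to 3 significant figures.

ΔP ≈ 0.947 bar

Reynolds number Re = ρVD/μ = 1700 · 0.883 · 0.281 / 0.00439 = 9.608e+04.
Re > 4000 → turbulent; use the Moody-chart value f = 0.0311.
Total minor-loss coefficient ΣK = 3·0.28 + 4·0.14 + 2·1.6 = 4.6.
ΔP = [f·L/D + ΣK]·(ρV²/2) = [0.0311·1250/0.281 + 4.6]·(1700·0.883²/2) = [138.3 + 4.6]·662.7 = 9.473e+04 Pa.
ΔP = 9.473e+04 Pa = 0.947 bar.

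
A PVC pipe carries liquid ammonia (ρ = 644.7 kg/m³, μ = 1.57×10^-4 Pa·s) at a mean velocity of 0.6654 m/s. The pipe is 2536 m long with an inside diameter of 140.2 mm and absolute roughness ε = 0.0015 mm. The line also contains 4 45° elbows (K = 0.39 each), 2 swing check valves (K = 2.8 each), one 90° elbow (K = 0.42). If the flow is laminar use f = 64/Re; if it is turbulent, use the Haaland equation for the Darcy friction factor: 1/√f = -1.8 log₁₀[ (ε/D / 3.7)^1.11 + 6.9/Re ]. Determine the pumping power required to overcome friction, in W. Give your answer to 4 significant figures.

Reynolds number Re = ρVD/μ = 644.7 · 0.6654 · 0.1402 / 0.000157 = 3.831e+05.
Re > 4000 → turbulent. Relative roughness ε/D = 1.5e-06/0.1402 = 1.07e-05. Haaland: 1/√f = -1.8 log₁₀[(1.07e-05/3.7)^1.11 + 6.9/3.831e+05] = -1.8 log₁₀[7.11e-07 + 1.8e-05] = 8.51, so f = 0.01381.
Total minor-loss coefficient ΣK = 4·0.39 + 2·2.8 + 1·0.42 = 7.58.
ΔP = [f·L/D + ΣK]·(ρV²/2) = [0.01381·2536/0.1402 + 7.58]·(644.7·0.6654²/2) = [249.8 + 7.58]·142.7 = 3.673e+04 Pa.
Q = V·A = 0.6654·0.01544 = 0.01027 m³/s.
Pumping power P = QΔP = 0.01027·3.673e+04 = 377.32 W = 377.3 W.

P ≈ 377.3 W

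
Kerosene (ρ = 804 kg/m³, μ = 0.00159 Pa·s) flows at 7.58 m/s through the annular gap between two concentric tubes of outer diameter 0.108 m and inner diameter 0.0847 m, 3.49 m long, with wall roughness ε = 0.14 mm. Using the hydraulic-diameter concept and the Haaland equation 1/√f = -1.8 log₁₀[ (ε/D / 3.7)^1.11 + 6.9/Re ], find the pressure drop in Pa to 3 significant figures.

Hydraulic diameter D_h = 4A/P = D_o - D_i = 0.108 - 0.0847 = 0.0233 m.
Re = ρVD_h/μ = 804·7.58·0.0233/0.00159 = 8.931e+04.
ε/D_h = 0.00014/0.0233 = 0.00601; Haaland gives 1/√f = -1.8 log₁₀[0.000801+7.73e-05] = 5.501, so f = 0.03304.
ΔP = f(L/D_h)(ρV²/2) = 0.03304·3.49/0.0233·2.31e+04 = 1.143e+05 Pa.

ΔP ≈ 114000 Pa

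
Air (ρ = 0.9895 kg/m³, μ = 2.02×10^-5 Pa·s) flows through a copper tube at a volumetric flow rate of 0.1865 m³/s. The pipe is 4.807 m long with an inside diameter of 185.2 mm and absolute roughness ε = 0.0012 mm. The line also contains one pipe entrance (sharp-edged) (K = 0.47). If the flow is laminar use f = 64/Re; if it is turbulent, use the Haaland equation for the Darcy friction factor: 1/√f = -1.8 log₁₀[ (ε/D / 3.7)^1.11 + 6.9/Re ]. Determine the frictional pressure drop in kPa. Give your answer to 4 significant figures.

ΔP ≈ 0.02327 kPa

Cross-sectional area A = πD²/4 = π(0.1852)²/4 = 0.02694 m²; mean velocity V = Q/A = 0.1865/0.02694 = 6.923 m/s.
Reynolds number Re = ρVD/μ = 0.9895 · 6.923 · 0.1852 / 2.02e-05 = 6.281e+04.
Re > 4000 → turbulent. Relative roughness ε/D = 1.2e-06/0.1852 = 6.48e-06. Haaland: 1/√f = -1.8 log₁₀[(6.48e-06/3.7)^1.11 + 6.9/6.281e+04] = -1.8 log₁₀[4.07e-07 + 0.00011] = 7.124, so f = 0.01971.
Total minor-loss coefficient ΣK = 1·0.47 = 0.47.
ΔP = [f·L/D + ΣK]·(ρV²/2) = [0.01971·4.807/0.1852 + 0.47]·(0.9895·6.923²/2) = [0.5115 + 0.47]·23.71 = 23.27 Pa.
ΔP = 23.27 Pa = 0.02327 kPa.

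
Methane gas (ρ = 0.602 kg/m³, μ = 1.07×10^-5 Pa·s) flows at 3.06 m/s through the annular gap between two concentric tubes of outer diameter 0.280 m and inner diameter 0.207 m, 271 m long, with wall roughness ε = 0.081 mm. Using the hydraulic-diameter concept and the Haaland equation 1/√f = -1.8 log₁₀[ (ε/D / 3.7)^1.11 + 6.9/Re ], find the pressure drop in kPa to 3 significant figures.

Hydraulic diameter D_h = 4A/P = D_o - D_i = 0.28 - 0.207 = 0.073 m.
Re = ρVD_h/μ = 0.602·3.06·0.073/1.07e-05 = 1.257e+04.
ε/D_h = 8.1e-05/0.073 = 0.00111; Haaland gives 1/√f = -1.8 log₁₀[0.000123+0.000549] = 5.711, so f = 0.03066.
ΔP = f(L/D_h)(ρV²/2) = 0.03066·271/0.073·2.818 = 320.8 Pa.
ΔP = 0.321 kPa.

ΔP ≈ 0.321 kPa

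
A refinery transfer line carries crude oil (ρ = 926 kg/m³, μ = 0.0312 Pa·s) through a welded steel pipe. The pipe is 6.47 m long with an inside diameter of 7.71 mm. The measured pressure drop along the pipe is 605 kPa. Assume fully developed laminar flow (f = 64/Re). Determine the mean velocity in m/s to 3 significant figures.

For laminar flow, f = 64/Re with Re = ρVD/μ, so Darcy-Weisbach reduces to ΔP = 32μLV/D². Solving for V: V = ΔP·D²/(32μL) = 6.05e+05·(0.00771)²/(32·0.0312·6.47) = 5.567 m/s.
Check: Re = ρVD/μ = 926·5.567·0.00771/0.0312 = 1274 < 2300, so the laminar assumption holds.

V ≈ 5.57 m/s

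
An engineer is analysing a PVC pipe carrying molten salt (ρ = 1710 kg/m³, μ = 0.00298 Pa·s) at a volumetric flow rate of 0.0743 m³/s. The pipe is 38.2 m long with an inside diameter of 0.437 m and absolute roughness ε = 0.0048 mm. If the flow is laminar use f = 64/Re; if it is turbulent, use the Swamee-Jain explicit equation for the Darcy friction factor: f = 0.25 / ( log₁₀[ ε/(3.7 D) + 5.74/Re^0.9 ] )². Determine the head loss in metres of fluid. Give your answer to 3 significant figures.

h_f ≈ 0.0188 m

Cross-sectional area A = πD²/4 = π(0.437)²/4 = 0.15 m²; mean velocity V = Q/A = 0.0743/0.15 = 0.4954 m/s.
Reynolds number Re = ρVD/μ = 1710 · 0.4954 · 0.437 / 0.00298 = 1.242e+05.
Re > 4000 → turbulent. Relative roughness ε/D = 4.8e-06/0.437 = 1.1e-05. Swamee-Jain: f = 0.25/(log₁₀[1.1e-05/3.7 + 5.74/1.242e+05^0.9])² = 0.25/(log₁₀[2.97e-06 + 0.000149])² = 0.25/(-3.817)² = 0.01716.
Darcy-Weisbach: ΔP = f(L/D)(ρV²/2) = 0.01716·(38.2/0.437)·(1710·0.4954²/2) = 0.01716·87.41·209.8 = 314.7 Pa.
Head loss h_f = ΔP/(ρg) = 314.7/(1710·9.81) = 0.0188 m.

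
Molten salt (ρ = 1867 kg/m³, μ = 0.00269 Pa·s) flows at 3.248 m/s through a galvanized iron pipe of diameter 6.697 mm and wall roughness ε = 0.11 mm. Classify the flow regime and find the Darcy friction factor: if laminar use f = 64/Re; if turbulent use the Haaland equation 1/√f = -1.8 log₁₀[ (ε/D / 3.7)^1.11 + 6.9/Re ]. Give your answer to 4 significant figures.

f ≈ 0.04795

Re = ρVD/μ = 1867·3.248·0.006697/0.00269 = 1.51e+04.
Re > 4000 → turbulent. ε/D = 0.00011/0.006697 = 0.0164; Haaland: 1/√f = -1.8 log₁₀[0.00245 + 0.000457] = 4.567, so f = 0.04795.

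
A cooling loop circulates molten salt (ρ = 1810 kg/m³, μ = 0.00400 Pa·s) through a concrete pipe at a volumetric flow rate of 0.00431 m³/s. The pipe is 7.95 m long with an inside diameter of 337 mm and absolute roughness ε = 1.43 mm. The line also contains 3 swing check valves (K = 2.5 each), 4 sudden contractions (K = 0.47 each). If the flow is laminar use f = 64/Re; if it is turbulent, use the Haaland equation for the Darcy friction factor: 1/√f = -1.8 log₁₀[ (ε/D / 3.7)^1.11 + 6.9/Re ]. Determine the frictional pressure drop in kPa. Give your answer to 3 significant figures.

Cross-sectional area A = πD²/4 = π(0.337)²/4 = 0.0892 m²; mean velocity V = Q/A = 0.00431/0.0892 = 0.04832 m/s.
Reynolds number Re = ρVD/μ = 1810 · 0.04832 · 0.337 / 0.004 = 7368.
Re > 4000 → turbulent. Relative roughness ε/D = 0.00143/0.337 = 0.00424. Haaland: 1/√f = -1.8 log₁₀[(0.00424/3.7)^1.11 + 6.9/7368] = -1.8 log₁₀[0.000545 + 0.000936] = 5.093, so f = 0.03855.
Total minor-loss coefficient ΣK = 3·2.5 + 4·0.47 = 9.38.
ΔP = [f·L/D + ΣK]·(ρV²/2) = [0.03855·7.95/0.337 + 9.38]·(1810·0.04832²/2) = [0.9095 + 9.38]·2.113 = 21.74 Pa.
ΔP = 21.74 Pa = 0.0217 kPa.

ΔP ≈ 0.0217 kPa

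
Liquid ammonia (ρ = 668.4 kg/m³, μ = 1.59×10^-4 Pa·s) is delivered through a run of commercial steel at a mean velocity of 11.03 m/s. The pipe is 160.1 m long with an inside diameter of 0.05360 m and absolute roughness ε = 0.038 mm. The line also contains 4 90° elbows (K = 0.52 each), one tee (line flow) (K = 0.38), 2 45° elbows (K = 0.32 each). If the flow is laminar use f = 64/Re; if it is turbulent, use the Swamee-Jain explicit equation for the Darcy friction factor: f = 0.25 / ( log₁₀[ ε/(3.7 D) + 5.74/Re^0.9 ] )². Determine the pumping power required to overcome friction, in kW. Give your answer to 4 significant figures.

Reynolds number Re = ρVD/μ = 668.4 · 11.03 · 0.0536 / 0.000159 = 2.485e+06.
Re > 4000 → turbulent. Relative roughness ε/D = 3.8e-05/0.0536 = 0.000709. Swamee-Jain: f = 0.25/(log₁₀[0.000709/3.7 + 5.74/2.485e+06^0.9])² = 0.25/(log₁₀[0.000192 + 1.01e-05])² = 0.25/(-3.695)² = 0.01831.
Total minor-loss coefficient ΣK = 4·0.52 + 1·0.38 + 2·0.32 = 3.1.
ΔP = [f·L/D + ΣK]·(ρV²/2) = [0.01831·160.1/0.0536 + 3.1]·(668.4·11.03²/2) = [54.68 + 3.1]·4.066e+04 = 2.349e+06 Pa.
Q = V·A = 11.03·0.002256 = 0.02489 m³/s.
Pumping power P = QΔP = 0.02489·2.349e+06 = 58473 W = 58.47 kW.

P ≈ 58.47 kW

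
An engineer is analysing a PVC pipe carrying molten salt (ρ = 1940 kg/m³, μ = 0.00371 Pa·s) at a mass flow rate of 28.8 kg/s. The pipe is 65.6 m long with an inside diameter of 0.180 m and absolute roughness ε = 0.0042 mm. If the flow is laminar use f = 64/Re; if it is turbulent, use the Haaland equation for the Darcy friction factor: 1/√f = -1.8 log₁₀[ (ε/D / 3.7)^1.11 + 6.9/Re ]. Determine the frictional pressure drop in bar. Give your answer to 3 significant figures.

A = πD²/4 = π(0.18)²/4 = 0.02545 m²; mean velocity V = ṁ/(ρA) = 28.8/(1940 · 0.02545) = 0.5834 m/s.
Reynolds number Re = ρVD/μ = 1940 · 0.5834 · 0.18 / 0.00371 = 5.491e+04.
Re > 4000 → turbulent. Relative roughness ε/D = 4.2e-06/0.18 = 2.33e-05. Haaland: 1/√f = -1.8 log₁₀[(2.33e-05/3.7)^1.11 + 6.9/5.491e+04] = -1.8 log₁₀[1.69e-06 + 0.000126] = 7.011, so f = 0.02034.
Darcy-Weisbach: ΔP = f(L/D)(ρV²/2) = 0.02034·(65.6/0.18)·(1940·0.5834²/2) = 0.02034·364.4·330.1 = 2448 Pa.
ΔP = 2448 Pa = 0.0245 bar.

ΔP ≈ 0.0245 bar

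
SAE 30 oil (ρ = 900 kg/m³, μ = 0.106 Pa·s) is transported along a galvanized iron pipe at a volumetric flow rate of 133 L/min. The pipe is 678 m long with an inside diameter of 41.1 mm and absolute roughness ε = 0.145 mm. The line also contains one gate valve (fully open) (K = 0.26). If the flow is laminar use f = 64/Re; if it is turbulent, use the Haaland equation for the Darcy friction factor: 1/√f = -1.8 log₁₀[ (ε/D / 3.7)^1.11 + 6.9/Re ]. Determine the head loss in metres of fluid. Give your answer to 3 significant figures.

h_f ≈ 258 m

Q = 133 L/min = 133/60000 = 0.002217 m³/s.
Cross-sectional area A = πD²/4 = π(0.0411)²/4 = 0.001327 m²; mean velocity V = Q/A = 0.002217/0.001327 = 1.671 m/s.
Reynolds number Re = ρVD/μ = 900 · 1.671 · 0.0411 / 0.106 = 583.
Re < 2300 → laminar flow, so f = 64/Re = 64/583 = 0.1098 (the turbulent correlation is not needed).
Total minor-loss coefficient ΣK = 1·0.26 = 0.26.
ΔP = [f·L/D + ΣK]·(ρV²/2) = [0.1098·678/0.0411 + 0.26]·(900·1.671²/2) = [1811 + 0.26]·1256 = 2.275e+06 Pa.
Head loss h_f = ΔP/(ρg) = 2.275e+06/(900·9.81) = 258 m.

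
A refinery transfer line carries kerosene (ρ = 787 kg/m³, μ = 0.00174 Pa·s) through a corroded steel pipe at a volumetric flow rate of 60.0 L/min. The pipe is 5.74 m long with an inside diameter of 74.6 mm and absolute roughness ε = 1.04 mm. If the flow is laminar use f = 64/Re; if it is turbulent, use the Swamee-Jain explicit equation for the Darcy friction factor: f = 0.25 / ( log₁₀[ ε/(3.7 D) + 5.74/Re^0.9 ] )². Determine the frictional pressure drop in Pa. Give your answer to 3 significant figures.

ΔP ≈ 78.1 Pa

Q = 60.0 L/min = 60.0/60000 = 0.001 m³/s.
Cross-sectional area A = πD²/4 = π(0.0746)²/4 = 0.004371 m²; mean velocity V = Q/A = 0.001/0.004371 = 0.2288 m/s.
Reynolds number Re = ρVD/μ = 787 · 0.2288 · 0.0746 / 0.00174 = 7720.
Re > 4000 → turbulent. Relative roughness ε/D = 0.00104/0.0746 = 0.0139. Swamee-Jain: f = 0.25/(log₁₀[0.0139/3.7 + 5.74/7720^0.9])² = 0.25/(log₁₀[0.00377 + 0.00182])² = 0.25/(-2.253)² = 0.04926.
Darcy-Weisbach: ΔP = f(L/D)(ρV²/2) = 0.04926·(5.74/0.0746)·(787·0.2288²/2) = 0.04926·76.94·20.6 = 78.07 Pa.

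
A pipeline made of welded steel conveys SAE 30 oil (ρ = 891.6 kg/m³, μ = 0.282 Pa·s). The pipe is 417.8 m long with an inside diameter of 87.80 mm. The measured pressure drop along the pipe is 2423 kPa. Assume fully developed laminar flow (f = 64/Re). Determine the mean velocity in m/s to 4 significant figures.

V ≈ 4.954 m/s

For laminar flow, f = 64/Re with Re = ρVD/μ, so Darcy-Weisbach reduces to ΔP = 32μLV/D². Solving for V: V = ΔP·D²/(32μL) = 2.423e+06·(0.0878)²/(32·0.282·417.8) = 4.954 m/s.
Check: Re = ρVD/μ = 891.6·4.954·0.0878/0.282 = 1375 < 2300, so the laminar assumption holds.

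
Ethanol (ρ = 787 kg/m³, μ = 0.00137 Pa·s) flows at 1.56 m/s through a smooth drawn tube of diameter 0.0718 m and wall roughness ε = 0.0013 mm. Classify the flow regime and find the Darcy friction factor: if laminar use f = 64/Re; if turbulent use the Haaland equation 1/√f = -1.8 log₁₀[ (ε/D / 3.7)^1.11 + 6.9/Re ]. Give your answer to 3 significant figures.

f ≈ 0.0196

Re = ρVD/μ = 787·1.56·0.0718/0.00137 = 6.434e+04.
Re > 4000 → turbulent. ε/D = 1.3e-06/0.0718 = 1.81e-05; Haaland: 1/√f = -1.8 log₁₀[1.27e-06 + 0.000107] = 7.136, so f = 0.01964.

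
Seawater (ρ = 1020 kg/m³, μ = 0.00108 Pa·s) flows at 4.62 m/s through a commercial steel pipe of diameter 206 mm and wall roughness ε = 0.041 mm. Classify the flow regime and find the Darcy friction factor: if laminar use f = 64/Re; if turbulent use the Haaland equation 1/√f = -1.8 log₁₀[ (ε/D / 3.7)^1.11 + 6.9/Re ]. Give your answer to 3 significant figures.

f ≈ 0.0147

Re = ρVD/μ = 1020·4.62·0.206/0.00108 = 8.988e+05.
Re > 4000 → turbulent. ε/D = 4.1e-05/0.206 = 0.000199; Haaland: 1/√f = -1.8 log₁₀[1.82e-05 + 7.68e-06] = 8.255, so f = 0.01467.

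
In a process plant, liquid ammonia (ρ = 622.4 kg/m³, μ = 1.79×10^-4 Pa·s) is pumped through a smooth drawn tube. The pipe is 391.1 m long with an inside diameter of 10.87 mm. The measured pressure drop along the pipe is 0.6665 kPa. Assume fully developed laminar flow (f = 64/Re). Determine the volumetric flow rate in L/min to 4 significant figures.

Q ≈ 0.1957 L/min

For laminar flow, f = 64/Re with Re = ρVD/μ, so Darcy-Weisbach reduces to ΔP = 32μLV/D². Solving for V: V = ΔP·D²/(32μL) = 666.5·(0.01087)²/(32·0.000179·391.1) = 0.03515 m/s.
Check: Re = ρVD/μ = 622.4·0.03515·0.01087/0.000179 = 1329 < 2300, so the laminar assumption holds.
Q = V·A = 0.03515·(π/4·0.01087²) = 3.262e-06 m³/s = 0.1957 L/min.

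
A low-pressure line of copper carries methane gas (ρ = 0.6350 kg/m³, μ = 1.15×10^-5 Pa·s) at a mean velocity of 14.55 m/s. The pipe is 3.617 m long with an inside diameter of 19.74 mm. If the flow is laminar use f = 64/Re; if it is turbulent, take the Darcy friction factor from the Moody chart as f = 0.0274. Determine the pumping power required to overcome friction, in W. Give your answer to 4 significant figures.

Reynolds number Re = ρVD/μ = 0.635 · 14.55 · 0.01974 / 1.15e-05 = 1.586e+04.
Re > 4000 → turbulent; use the Moody-chart value f = 0.0274.
Darcy-Weisbach: ΔP = f(L/D)(ρV²/2) = 0.0274·(3.617/0.01974)·(0.635·14.55²/2) = 0.0274·183.2·67.22 = 337.5 Pa.
Q = V·A = 14.55·0.000306 = 0.004453 m³/s.
Pumping power P = QΔP = 0.004453·337.5 = 1.5027 W = 1.503 W.

P ≈ 1.503 W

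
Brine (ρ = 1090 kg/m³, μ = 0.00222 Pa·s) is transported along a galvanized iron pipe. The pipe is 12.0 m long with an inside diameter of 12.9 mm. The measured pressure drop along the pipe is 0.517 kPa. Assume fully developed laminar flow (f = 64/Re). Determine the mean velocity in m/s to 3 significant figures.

For laminar flow, f = 64/Re with Re = ρVD/μ, so Darcy-Weisbach reduces to ΔP = 32μLV/D². Solving for V: V = ΔP·D²/(32μL) = 517·(0.0129)²/(32·0.00222·12) = 0.1009 m/s.
Check: Re = ρVD/μ = 1090·0.1009·0.0129/0.00222 = 639.2 < 2300, so the laminar assumption holds.

V ≈ 0.101 m/s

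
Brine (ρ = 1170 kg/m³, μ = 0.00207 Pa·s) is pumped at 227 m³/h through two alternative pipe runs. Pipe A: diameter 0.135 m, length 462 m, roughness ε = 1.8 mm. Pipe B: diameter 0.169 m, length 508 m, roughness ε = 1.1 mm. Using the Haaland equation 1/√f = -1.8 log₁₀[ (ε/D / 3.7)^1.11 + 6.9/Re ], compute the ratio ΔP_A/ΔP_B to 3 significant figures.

Pipe A: V = Q/A = 0.06306/0.01431 = 4.405 m/s; Re = 3.361e+05; ε/D = 0.0133; Haaland → f = 0.0421; ΔP_A = f(L/D)(ρV²/2) = 1.636e+06 Pa.
Pipe B: V = Q/A = 0.06306/0.02243 = 2.811 m/s; Re = 2.685e+05; ε/D = 0.00651; Haaland → f = 0.03328; ΔP_B = f(L/D)(ρV²/2) = 4.625e+05 Pa.
ΔP_A/ΔP_B = 1.636e+06/4.625e+05 = 3.54.

ΔP_A/ΔP_B ≈ 3.54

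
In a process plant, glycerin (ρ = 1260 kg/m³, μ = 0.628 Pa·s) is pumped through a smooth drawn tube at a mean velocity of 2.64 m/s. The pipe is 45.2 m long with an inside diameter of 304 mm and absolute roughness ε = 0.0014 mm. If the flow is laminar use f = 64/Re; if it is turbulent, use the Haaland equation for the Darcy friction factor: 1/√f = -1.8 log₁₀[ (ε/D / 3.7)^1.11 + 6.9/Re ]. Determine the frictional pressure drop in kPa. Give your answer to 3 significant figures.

ΔP ≈ 25.9 kPa

Reynolds number Re = ρVD/μ = 1260 · 2.64 · 0.304 / 0.628 = 1610.
Re < 2300 → laminar flow, so f = 64/Re = 64/1610 = 0.03975 (the turbulent correlation is not needed).
Darcy-Weisbach: ΔP = f(L/D)(ρV²/2) = 0.03975·(45.2/0.304)·(1260·2.64²/2) = 0.03975·148.7·4391 = 2.595e+04 Pa.
ΔP = 2.595e+04 Pa = 25.9 kPa.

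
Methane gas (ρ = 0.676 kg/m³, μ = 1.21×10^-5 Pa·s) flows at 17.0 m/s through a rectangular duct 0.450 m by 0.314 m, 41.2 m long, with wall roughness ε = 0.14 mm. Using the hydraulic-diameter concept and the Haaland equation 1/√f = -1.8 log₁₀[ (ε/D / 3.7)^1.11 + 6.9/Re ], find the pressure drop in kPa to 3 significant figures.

ΔP ≈ 0.186 kPa

Hydraulic diameter D_h = 4A/P = 4·(0.45·0.314)/(2·(0.45+0.314)) = 0.5652/1.528 = 0.3699 m.
Re = ρVD_h/μ = 0.676·17·0.3699/1.21e-05 = 3.513e+05.
ε/D_h = 0.00014/0.3699 = 0.000378; Haaland gives 1/√f = -1.8 log₁₀[3.72e-05+1.96e-05] = 7.641, so f = 0.01713.
ΔP = f(L/D_h)(ρV²/2) = 0.01713·41.2/0.3699·97.68 = 186.3 Pa.
ΔP = 0.186 kPa.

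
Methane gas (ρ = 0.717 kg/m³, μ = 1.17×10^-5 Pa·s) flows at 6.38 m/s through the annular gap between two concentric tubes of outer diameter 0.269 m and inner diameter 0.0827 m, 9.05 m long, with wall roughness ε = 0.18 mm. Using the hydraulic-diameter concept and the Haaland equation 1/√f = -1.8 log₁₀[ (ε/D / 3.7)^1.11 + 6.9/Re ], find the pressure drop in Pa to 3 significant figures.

ΔP ≈ 16.0 Pa

Hydraulic diameter D_h = 4A/P = D_o - D_i = 0.269 - 0.0827 = 0.1863 m.
Re = ρVD_h/μ = 0.717·6.38·0.1863/1.17e-05 = 7.284e+04.
ε/D_h = 0.00018/0.1863 = 0.000966; Haaland gives 1/√f = -1.8 log₁₀[0.000105+9.47e-05] = 6.658, so f = 0.02256.
ΔP = f(L/D_h)(ρV²/2) = 0.02256·9.05/0.1863·14.59 = 15.99 Pa.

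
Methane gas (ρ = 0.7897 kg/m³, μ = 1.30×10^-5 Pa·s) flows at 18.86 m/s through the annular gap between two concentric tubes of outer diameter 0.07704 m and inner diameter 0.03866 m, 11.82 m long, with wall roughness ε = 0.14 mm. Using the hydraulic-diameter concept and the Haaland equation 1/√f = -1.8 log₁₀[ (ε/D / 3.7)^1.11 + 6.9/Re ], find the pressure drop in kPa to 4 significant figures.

Hydraulic diameter D_h = 4A/P = D_o - D_i = 0.07704 - 0.03866 = 0.03838 m.
Re = ρVD_h/μ = 0.7897·18.86·0.03838/1.3e-05 = 4.397e+04.
ε/D_h = 0.00014/0.03838 = 0.00365; Haaland gives 1/√f = -1.8 log₁₀[0.00046+0.000157] = 5.777, so f = 0.02996.
ΔP = f(L/D_h)(ρV²/2) = 0.02996·11.82/0.03838·140.4 = 1296 Pa.
ΔP = 1.296 kPa.

ΔP ≈ 1.296 kPa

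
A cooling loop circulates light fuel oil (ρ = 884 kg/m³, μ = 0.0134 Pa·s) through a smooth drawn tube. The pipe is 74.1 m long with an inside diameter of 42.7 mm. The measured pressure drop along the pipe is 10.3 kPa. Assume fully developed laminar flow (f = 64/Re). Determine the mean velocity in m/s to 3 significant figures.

V ≈ 0.591 m/s

For laminar flow, f = 64/Re with Re = ρVD/μ, so Darcy-Weisbach reduces to ΔP = 32μLV/D². Solving for V: V = ΔP·D²/(32μL) = 1.03e+04·(0.0427)²/(32·0.0134·74.1) = 0.591 m/s.
Check: Re = ρVD/μ = 884·0.591·0.0427/0.0134 = 1665 < 2300, so the laminar assumption holds.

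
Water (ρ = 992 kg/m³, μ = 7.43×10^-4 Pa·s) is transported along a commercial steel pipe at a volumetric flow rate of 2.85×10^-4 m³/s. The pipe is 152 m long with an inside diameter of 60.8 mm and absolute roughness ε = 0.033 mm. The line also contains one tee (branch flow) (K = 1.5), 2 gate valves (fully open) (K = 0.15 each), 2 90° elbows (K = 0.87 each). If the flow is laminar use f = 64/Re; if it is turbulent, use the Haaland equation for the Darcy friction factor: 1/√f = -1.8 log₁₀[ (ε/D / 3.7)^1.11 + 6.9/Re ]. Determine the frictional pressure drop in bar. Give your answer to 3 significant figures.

ΔP ≈ 0.00417 bar

Cross-sectional area A = πD²/4 = π(0.0608)²/4 = 0.002903 m²; mean velocity V = Q/A = 0.000285/0.002903 = 0.09816 m/s.
Reynolds number Re = ρVD/μ = 992 · 0.09816 · 0.0608 / 0.000743 = 7968.
Re > 4000 → turbulent. Relative roughness ε/D = 3.3e-05/0.0608 = 0.000543. Haaland: 1/√f = -1.8 log₁₀[(0.000543/3.7)^1.11 + 6.9/7968] = -1.8 log₁₀[5.56e-05 + 0.000866] = 5.464, so f = 0.0335.
Total minor-loss coefficient ΣK = 1·1.5 + 2·0.15 + 2·0.87 = 3.54.
ΔP = [f·L/D + ΣK]·(ρV²/2) = [0.0335·152/0.0608 + 3.54]·(992·0.09816²/2) = [83.74 + 3.54]·4.779 = 417.1 Pa.
ΔP = 417.1 Pa = 0.00417 bar.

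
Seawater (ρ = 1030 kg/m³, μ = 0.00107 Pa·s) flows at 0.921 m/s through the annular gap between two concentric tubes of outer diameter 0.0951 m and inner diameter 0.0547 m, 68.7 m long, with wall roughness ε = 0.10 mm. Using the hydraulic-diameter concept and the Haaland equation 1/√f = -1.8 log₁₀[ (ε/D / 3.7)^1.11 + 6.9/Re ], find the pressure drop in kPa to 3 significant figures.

Hydraulic diameter D_h = 4A/P = D_o - D_i = 0.0951 - 0.0547 = 0.0404 m.
Re = ρVD_h/μ = 1030·0.921·0.0404/0.00107 = 3.582e+04.
ε/D_h = 0.0001/0.0404 = 0.00248; Haaland gives 1/√f = -1.8 log₁₀[0.000299+0.000193] = 5.954, so f = 0.0282.
ΔP = f(L/D_h)(ρV²/2) = 0.0282·68.7/0.0404·436.8 = 2.095e+04 Pa.
ΔP = 21.0 kPa.

ΔP ≈ 21.0 kPa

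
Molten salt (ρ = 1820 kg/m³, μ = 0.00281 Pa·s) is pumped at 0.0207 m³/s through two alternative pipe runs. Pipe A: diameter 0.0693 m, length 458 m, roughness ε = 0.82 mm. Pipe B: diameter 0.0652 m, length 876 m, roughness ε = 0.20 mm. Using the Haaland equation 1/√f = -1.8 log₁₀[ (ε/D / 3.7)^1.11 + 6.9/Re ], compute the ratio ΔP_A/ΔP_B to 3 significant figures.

ΔP_A/ΔP_B ≈ 0.581

Pipe A: V = Q/A = 0.0207/0.003772 = 5.488 m/s; Re = 2.463e+05; ε/D = 0.0118; Haaland → f = 0.04044; ΔP_A = f(L/D)(ρV²/2) = 7.326e+06 Pa.
Pipe B: V = Q/A = 0.0207/0.003339 = 6.2 m/s; Re = 2.618e+05; ε/D = 0.00307; Haaland → f = 0.02684; ΔP_B = f(L/D)(ρV²/2) = 1.261e+07 Pa.
ΔP_A/ΔP_B = 7.326e+06/1.261e+07 = 0.581.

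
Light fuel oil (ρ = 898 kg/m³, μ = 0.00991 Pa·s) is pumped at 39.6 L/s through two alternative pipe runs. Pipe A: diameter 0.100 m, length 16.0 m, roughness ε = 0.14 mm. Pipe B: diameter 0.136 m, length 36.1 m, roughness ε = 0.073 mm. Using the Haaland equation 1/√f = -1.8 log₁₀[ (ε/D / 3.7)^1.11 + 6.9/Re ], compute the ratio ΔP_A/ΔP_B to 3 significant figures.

ΔP_A/ΔP_B ≈ 2.15

Pipe A: V = Q/A = 0.0396/0.007854 = 5.042 m/s; Re = 4.569e+04; ε/D = 0.0014; Haaland → f = 0.02507; ΔP_A = f(L/D)(ρV²/2) = 4.579e+04 Pa.
Pipe B: V = Q/A = 0.0396/0.01453 = 2.726 m/s; Re = 3.359e+04; ε/D = 0.000537; Haaland → f = 0.02402; ΔP_B = f(L/D)(ρV²/2) = 2.127e+04 Pa.
ΔP_A/ΔP_B = 4.579e+04/2.127e+04 = 2.15.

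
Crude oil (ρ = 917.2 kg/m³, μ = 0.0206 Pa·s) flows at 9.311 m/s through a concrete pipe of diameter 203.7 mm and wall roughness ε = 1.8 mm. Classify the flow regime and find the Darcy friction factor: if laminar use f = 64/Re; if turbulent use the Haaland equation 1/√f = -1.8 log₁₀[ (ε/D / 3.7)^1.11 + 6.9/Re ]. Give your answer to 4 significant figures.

Re = ρVD/μ = 917.2·9.311·0.2037/0.0206 = 8.445e+04.
Re > 4000 → turbulent. ε/D = 0.0018/0.2037 = 0.00884; Haaland: 1/√f = -1.8 log₁₀[0.00123 + 8.17e-05] = 5.188, so f = 0.03715.

f ≈ 0.03715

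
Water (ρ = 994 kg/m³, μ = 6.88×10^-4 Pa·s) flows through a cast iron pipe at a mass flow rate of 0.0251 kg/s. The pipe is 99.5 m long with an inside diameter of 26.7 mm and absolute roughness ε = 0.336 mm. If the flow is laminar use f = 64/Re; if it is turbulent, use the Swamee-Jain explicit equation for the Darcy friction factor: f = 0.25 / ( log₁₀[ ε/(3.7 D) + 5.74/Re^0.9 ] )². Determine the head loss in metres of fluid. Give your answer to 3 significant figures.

A = πD²/4 = π(0.0267)²/4 = 0.0005599 m²; mean velocity V = ṁ/(ρA) = 0.0251/(994 · 0.0005599) = 0.0451 m/s.
Reynolds number Re = ρVD/μ = 994 · 0.0451 · 0.0267 / 0.000688 = 1740.
Re < 2300 → laminar flow, so f = 64/Re = 64/1740 = 0.03679 (the turbulent correlation is not needed).
Darcy-Weisbach: ΔP = f(L/D)(ρV²/2) = 0.03679·(99.5/0.0267)·(994·0.0451²/2) = 0.03679·3727·1.011 = 138.6 Pa.
Head loss h_f = ΔP/(ρg) = 138.6/(994·9.81) = 0.0142 m.

h_f ≈ 0.0142 m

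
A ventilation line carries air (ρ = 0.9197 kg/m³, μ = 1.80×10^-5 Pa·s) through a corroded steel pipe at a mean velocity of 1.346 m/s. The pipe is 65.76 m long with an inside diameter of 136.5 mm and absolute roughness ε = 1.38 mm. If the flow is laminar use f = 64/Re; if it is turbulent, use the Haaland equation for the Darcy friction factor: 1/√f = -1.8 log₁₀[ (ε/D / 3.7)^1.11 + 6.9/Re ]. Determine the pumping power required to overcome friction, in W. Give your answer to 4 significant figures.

P ≈ 0.3435 W

Reynolds number Re = ρVD/μ = 0.9197 · 1.346 · 0.1365 / 1.8e-05 = 9388.
Re > 4000 → turbulent. Relative roughness ε/D = 0.00138/0.1365 = 0.0101. Haaland: 1/√f = -1.8 log₁₀[(0.0101/3.7)^1.11 + 6.9/9388] = -1.8 log₁₀[0.00143 + 0.000735] = 4.797, so f = 0.04346.
Darcy-Weisbach: ΔP = f(L/D)(ρV²/2) = 0.04346·(65.76/0.1365)·(0.9197·1.346²/2) = 0.04346·481.8·0.8331 = 17.44 Pa.
Q = V·A = 1.346·0.01463 = 0.0197 m³/s.
Pumping power P = QΔP = 0.0197·17.44 = 0.34354 W = 0.3435 W.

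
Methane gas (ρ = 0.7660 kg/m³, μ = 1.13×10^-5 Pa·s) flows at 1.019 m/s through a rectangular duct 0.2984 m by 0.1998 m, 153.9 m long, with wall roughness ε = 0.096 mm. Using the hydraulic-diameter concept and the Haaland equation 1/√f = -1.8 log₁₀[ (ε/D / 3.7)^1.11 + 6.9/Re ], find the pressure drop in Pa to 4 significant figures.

ΔP ≈ 7.075 Pa

Hydraulic diameter D_h = 4A/P = 4·(0.2984·0.1998)/(2·(0.2984+0.1998)) = 0.2385/0.9964 = 0.2393 m.
Re = ρVD_h/μ = 0.766·1.019·0.2393/1.13e-05 = 1.653e+04.
ε/D_h = 9.6e-05/0.2393 = 0.000401; Haaland gives 1/√f = -1.8 log₁₀[3.97e-05+0.000417] = 6.012, so f = 0.02767.
ΔP = f(L/D_h)(ρV²/2) = 0.02767·153.9/0.2393·0.3977 = 7.075 Pa.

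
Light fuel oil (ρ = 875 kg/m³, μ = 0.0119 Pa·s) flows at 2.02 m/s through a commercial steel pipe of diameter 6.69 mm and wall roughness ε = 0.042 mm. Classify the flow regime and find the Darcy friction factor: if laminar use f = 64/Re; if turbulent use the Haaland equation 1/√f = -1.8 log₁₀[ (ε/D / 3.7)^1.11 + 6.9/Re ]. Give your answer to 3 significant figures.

f ≈ 0.0644

Re = ρVD/μ = 875·2.02·0.00669/0.0119 = 993.7.
Re < 2300 → laminar, so f = 64/Re = 0.06441 (roughness is irrelevant in laminar flow).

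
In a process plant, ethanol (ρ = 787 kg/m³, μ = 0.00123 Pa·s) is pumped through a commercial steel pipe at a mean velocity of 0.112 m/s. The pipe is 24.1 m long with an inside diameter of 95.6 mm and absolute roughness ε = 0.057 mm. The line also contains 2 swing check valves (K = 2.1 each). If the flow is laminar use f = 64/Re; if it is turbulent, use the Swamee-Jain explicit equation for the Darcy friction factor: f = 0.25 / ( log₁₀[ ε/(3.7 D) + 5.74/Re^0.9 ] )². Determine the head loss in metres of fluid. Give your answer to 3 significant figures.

h_f ≈ 0.00838 m

Reynolds number Re = ρVD/μ = 787 · 0.112 · 0.0956 / 0.00123 = 6851.
Re > 4000 → turbulent. Relative roughness ε/D = 5.7e-05/0.0956 = 0.000596. Swamee-Jain: f = 0.25/(log₁₀[0.000596/3.7 + 5.74/6851^0.9])² = 0.25/(log₁₀[0.000161 + 0.00203])² = 0.25/(-2.66)² = 0.03533.
Total minor-loss coefficient ΣK = 2·2.1 = 4.2.
ΔP = [f·L/D + ΣK]·(ρV²/2) = [0.03533·24.1/0.0956 + 4.2]·(787·0.112²/2) = [8.907 + 4.2]·4.936 = 64.7 Pa.
Head loss h_f = ΔP/(ρg) = 64.7/(787·9.81) = 0.00838 m.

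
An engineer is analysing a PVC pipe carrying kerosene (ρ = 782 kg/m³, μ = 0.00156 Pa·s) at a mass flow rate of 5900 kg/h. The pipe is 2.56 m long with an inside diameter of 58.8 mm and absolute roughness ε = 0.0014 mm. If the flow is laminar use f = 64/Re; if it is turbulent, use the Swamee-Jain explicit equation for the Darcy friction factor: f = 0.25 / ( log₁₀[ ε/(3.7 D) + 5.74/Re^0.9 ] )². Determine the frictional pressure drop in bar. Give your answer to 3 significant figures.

ṁ = 5900 kg/h = 5900/3600 = 1.639 kg/s.
A = πD²/4 = π(0.0588)²/4 = 0.002715 m²; mean velocity V = ṁ/(ρA) = 1.639/(782 · 0.002715) = 0.7718 m/s.
Reynolds number Re = ρVD/μ = 782 · 0.7718 · 0.0588 / 0.00156 = 2.275e+04.
Re > 4000 → turbulent. Relative roughness ε/D = 1.4e-06/0.0588 = 2.38e-05. Swamee-Jain: f = 0.25/(log₁₀[2.38e-05/3.7 + 5.74/2.275e+04^0.9])² = 0.25/(log₁₀[6.44e-06 + 0.000688])² = 0.25/(-3.158)² = 0.02506.
Darcy-Weisbach: ΔP = f(L/D)(ρV²/2) = 0.02506·(2.56/0.0588)·(782·0.7718²/2) = 0.02506·43.54·232.9 = 254.1 Pa.
ΔP = 254.1 Pa = 0.00254 bar.

ΔP ≈ 0.00254 bar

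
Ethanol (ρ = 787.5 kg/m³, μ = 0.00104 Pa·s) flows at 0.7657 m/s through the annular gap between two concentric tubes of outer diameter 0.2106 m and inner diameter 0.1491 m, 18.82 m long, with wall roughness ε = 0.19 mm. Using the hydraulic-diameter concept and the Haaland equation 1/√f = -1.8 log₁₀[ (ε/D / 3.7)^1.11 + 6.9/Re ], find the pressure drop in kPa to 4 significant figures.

ΔP ≈ 2.078 kPa

Hydraulic diameter D_h = 4A/P = D_o - D_i = 0.2106 - 0.1491 = 0.0615 m.
Re = ρVD_h/μ = 787.5·0.7657·0.0615/0.00104 = 3.566e+04.
ε/D_h = 0.00019/0.0615 = 0.00309; Haaland gives 1/√f = -1.8 log₁₀[0.000383+0.000194] = 5.831, so f = 0.02941.
ΔP = f(L/D_h)(ρV²/2) = 0.02941·18.82/0.0615·230.9 = 2078 Pa.
ΔP = 2.078 kPa.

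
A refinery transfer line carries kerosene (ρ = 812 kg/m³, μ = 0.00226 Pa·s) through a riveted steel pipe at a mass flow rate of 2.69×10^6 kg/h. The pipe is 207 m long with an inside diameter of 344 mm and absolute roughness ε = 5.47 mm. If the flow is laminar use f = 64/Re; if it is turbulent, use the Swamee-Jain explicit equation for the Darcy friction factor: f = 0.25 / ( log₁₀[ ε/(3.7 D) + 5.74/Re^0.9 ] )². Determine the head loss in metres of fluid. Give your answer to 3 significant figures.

ṁ = 2.69×10^6 kg/h = 2.69×10^6/3600 = 747.2 kg/s.
A = πD²/4 = π(0.344)²/4 = 0.09294 m²; mean velocity V = ṁ/(ρA) = 747.2/(812 · 0.09294) = 9.901 m/s.
Reynolds number Re = ρVD/μ = 812 · 9.901 · 0.344 / 0.00226 = 1.224e+06.
Re > 4000 → turbulent. Relative roughness ε/D = 0.00547/0.344 = 0.0159. Swamee-Jain: f = 0.25/(log₁₀[0.0159/3.7 + 5.74/1.224e+06^0.9])² = 0.25/(log₁₀[0.0043 + 1.91e-05])² = 0.25/(-2.365)² = 0.0447.
Darcy-Weisbach: ΔP = f(L/D)(ρV²/2) = 0.0447·(207/0.344)·(812·9.901²/2) = 0.0447·601.7·3.98e+04 = 1.071e+06 Pa.
Head loss h_f = ΔP/(ρg) = 1.071e+06/(812·9.81) = 134 m.

h_f ≈ 134 m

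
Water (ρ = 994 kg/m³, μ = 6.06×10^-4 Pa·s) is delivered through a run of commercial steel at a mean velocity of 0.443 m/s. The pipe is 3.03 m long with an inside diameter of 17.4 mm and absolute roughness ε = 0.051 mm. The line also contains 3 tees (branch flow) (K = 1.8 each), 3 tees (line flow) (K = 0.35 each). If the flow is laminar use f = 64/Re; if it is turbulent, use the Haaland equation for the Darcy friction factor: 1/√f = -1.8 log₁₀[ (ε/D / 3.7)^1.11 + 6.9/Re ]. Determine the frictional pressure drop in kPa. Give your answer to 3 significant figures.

ΔP ≈ 1.20 kPa

Reynolds number Re = ρVD/μ = 994 · 0.443 · 0.0174 / 0.000606 = 1.264e+04.
Re > 4000 → turbulent. Relative roughness ε/D = 5.1e-05/0.0174 = 0.00293. Haaland: 1/√f = -1.8 log₁₀[(0.00293/3.7)^1.11 + 6.9/1.264e+04] = -1.8 log₁₀[0.000361 + 0.000546] = 5.476, so f = 0.03334.
Total minor-loss coefficient ΣK = 3·1.8 + 3·0.35 = 6.45.
ΔP = [f·L/D + ΣK]·(ρV²/2) = [0.03334·3.03/0.0174 + 6.45]·(994·0.443²/2) = [5.806 + 6.45]·97.54 = 1195 Pa.
ΔP = 1195 Pa = 1.20 kPa.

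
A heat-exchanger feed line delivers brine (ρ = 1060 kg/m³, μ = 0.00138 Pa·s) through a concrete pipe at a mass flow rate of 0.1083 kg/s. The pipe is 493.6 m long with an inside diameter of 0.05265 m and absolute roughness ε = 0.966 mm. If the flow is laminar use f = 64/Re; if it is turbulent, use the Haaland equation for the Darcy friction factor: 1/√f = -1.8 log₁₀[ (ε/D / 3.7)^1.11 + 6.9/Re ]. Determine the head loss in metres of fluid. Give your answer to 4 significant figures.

A = πD²/4 = π(0.05265)²/4 = 0.002177 m²; mean velocity V = ṁ/(ρA) = 0.1083/(1060 · 0.002177) = 0.04693 m/s.
Reynolds number Re = ρVD/μ = 1060 · 0.04693 · 0.05265 / 0.00138 = 1898.
Re < 2300 → laminar flow, so f = 64/Re = 64/1898 = 0.03372 (the turbulent correlation is not needed).
Darcy-Weisbach: ΔP = f(L/D)(ρV²/2) = 0.03372·(493.6/0.05265)·(1060·0.04693²/2) = 0.03372·9375·1.167 = 369 Pa.
Head loss h_f = ΔP/(ρg) = 369/(1060·9.81) = 0.03549 m.

h_f ≈ 0.03549 m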